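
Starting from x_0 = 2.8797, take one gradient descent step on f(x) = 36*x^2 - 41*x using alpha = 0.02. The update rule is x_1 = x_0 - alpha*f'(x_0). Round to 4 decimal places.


We compute the gradient at x_0 and apply the update.
f'(x) = 72*x - 41
f'(2.8797) = 72*2.8797 - 41 = 166.3384
x_1 = 2.8797 - 0.02*166.3384 = -0.4471


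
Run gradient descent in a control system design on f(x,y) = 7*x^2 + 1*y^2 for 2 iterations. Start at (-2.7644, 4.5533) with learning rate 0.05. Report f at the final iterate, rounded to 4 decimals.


Gradient descent on f(x,y) = 7*x^2 + 1*y^2.
Starting point: (-2.7644, 4.5533), alpha = 0.05
Step 1: grad_x = 2*7*-2.7644 = -38.7016, grad_y = 2*1*4.5533 = 9.1066
  x_1 = -2.7644 - 0.05*-38.7016 = -0.8293
  y_1 = 4.5533 - 0.05*9.1066 = 4.098
Step 2: grad_x = 2*7*-0.8293 = -11.6105, grad_y = 2*1*4.098 = 8.1959
  x_2 = -0.8293 - 0.05*-11.6105 = -0.2488
  y_2 = 4.098 - 0.05*8.1959 = 3.6882
f(-0.2488, 3.6882) = 7*(-0.2488)^2 + 1*3.6882^2 = 14.0359


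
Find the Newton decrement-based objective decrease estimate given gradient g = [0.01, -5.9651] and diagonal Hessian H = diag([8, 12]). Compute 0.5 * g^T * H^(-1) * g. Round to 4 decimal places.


Step 1: H is diagonal, so H^(-1) * g = [0.0013, -0.4971].
Step 2: g^T H^(-1) g = sum_i g_i^2 / H_ii
  = (0.01)^2/8 + (-5.9651)^2/12
  = 0.0 + 2.9652 = 2.9652
Step 3: Objective decrease = 0.5 * g^T H^(-1) g = 1.4826


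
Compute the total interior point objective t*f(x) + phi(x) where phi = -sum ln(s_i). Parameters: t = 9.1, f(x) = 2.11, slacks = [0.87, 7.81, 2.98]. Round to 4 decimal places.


Step 1: Compute log-barrier.
ln values: [-0.1393, 2.0554, 1.0919]
phi = -(-0.1393 + 2.0554 + 1.0919) = -3.0081
Step 2: Compute augmented objective.
t*f(x) = 9.1*2.11 = 19.201
Total = 19.201 - 3.0081 = 16.1929


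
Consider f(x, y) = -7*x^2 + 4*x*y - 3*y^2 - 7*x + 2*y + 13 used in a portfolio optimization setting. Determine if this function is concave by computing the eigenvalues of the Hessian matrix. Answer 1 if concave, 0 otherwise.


The Hessian of f(x,y) = -7*x^2 + 4*x*y - 3*y^2 - 7*x + 2*y + 13 is:
H = [[-14, 4], [4, -6]]
Trace = -14 - 6 = -20
Determinant = -14*-6 - (4)^2 = 68
Discriminant = (-20)^2 - 4*68 = 128.0
Eigenvalues: lambda_1 = -15.6569, lambda_2 = -4.3431
The function is concave.

1


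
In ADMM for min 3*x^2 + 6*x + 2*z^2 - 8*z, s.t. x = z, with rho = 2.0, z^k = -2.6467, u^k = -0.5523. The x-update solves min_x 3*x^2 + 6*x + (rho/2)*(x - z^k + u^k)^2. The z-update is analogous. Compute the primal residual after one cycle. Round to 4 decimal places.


ADMM iteration with rho = 2.0, z^k = -2.6467, u^k = -0.5523
Step 1: x-update.
Minimize 3*x^2 + 6*x + (2.0/2)*(x + 2.6467 - 0.5523)^2
FOC: (2*3 + 2.0)*x = -6 + 2.0*(-2.6467 + 0.5523)
x^{k+1} = -1.2736
Step 2: z-update.
Minimize 2*z^2 - 8*z + (2.0/2)*(-1.2736 - z - 0.5523)^2
FOC: (2*2 + 2.0)*z = 8 + 2.0*(-1.2736 - 0.5523)
z^{k+1} = 0.7247
Step 3: u-update.
u^{k+1} = -0.5523 - 1.2736 - 0.7247 = -2.5506
Step 4: Primal residual = |-1.2736 - 0.7247| = 1.9983


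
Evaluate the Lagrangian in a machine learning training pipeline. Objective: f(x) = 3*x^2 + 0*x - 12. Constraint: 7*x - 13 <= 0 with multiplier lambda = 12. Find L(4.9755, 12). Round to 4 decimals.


Step 1: Evaluate f(x).
f(4.9755) = 3*4.9755^2 + 0*4.9755 - 12 = 62.2668
Step 2: Evaluate g(x).
g(4.9755) = 7*4.9755 - 13 = 21.8285
Step 3: Compute Lagrangian.
L = 62.2668 + 12*21.8285 = 324.2088


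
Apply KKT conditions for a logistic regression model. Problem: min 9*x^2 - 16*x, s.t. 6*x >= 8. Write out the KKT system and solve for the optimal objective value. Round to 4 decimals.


Step 1: Try lambda = 0 (constraint inactive).
x_unc = 16/(2*9) = 0.8889
Check: 6*0.8889 = 5.3334 < 8 -- violated!
Step 2: Constraint must be active: 6*x = 8
x* = 8/6 = 4/3 = 1.3333 (rounded; the exact value 4/3 is used below)
lambda = (2*9*(4/3) - 16)/6 = 1.3333
Step 3: Compute optimal value.
f(x*) = 9*(4/3)^2 - 16*(4/3) = -5.3333


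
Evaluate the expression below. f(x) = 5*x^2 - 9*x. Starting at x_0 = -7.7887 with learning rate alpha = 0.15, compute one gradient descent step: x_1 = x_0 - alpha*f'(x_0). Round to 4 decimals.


We compute the gradient at x_0 and apply the update.
f'(x) = 10*x - 9
f'(-7.7887) = 10*-7.7887 - 9 = -86.887
x_1 = -7.7887 - 0.15*-86.887 = 5.2444


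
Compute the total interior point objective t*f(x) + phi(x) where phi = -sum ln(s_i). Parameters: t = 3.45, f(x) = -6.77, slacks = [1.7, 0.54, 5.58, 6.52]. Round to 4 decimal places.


Step 1: Compute log-barrier.
ln values: [0.5306, -0.6162, 1.7192, 1.8749]
phi = -(0.5306 - 0.6162 + 1.7192 + 1.8749) = -3.5085
Step 2: Compute augmented objective.
t*f(x) = 3.45*-6.77 = -23.3565
Total = -23.3565 - 3.5085 = -26.865


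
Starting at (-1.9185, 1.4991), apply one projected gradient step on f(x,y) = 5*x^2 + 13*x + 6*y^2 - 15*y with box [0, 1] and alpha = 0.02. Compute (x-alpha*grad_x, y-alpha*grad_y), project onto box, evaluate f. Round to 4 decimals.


Step 1: Compute gradient at (-1.9185, 1.4991).
grad_x = 2*5*-1.9185 + 13 = -6.185
grad_y = 2*6*1.4991 - 15 = 2.9892
Step 2: Gradient step.
x_raw = -1.9185 - 0.02*-6.185 = -1.7948
y_raw = 1.4991 - 0.02*2.9892 = 1.4393
Step 3: Project onto [0, 1].
x_proj = clip(-1.7948) = 0.0
y_proj = clip(1.4393) = 1.0
Step 4: Evaluate f.
f(0.0, 1.0) = -9.0


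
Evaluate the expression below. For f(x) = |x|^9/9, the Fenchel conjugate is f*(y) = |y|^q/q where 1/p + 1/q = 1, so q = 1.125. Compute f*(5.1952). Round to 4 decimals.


The conjugate exponent q satisfies 1/p + 1/q = 1.
p = 9, so q = 9/(9 - 1) = 1.125
|y|^q = 5.1952^1.125 = 6.3834
f*(5.1952) = 6.3834 / 1.125 = 5.6741


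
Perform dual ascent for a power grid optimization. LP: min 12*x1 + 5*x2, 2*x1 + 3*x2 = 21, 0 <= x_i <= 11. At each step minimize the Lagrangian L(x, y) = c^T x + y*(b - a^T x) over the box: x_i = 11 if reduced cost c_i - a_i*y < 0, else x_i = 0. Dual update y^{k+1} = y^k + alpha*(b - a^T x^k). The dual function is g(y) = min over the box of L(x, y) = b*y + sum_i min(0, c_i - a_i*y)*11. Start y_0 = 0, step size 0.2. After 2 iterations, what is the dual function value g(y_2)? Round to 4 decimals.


Dual ascent for LP: min 12*x1 + 5*x2, 2*x1 + 3*x2 = 21, 0 <= x_i <= 11
Step 1: y^k = 0.0, reduced costs: (12.0, 5.0)
  x^k = (0.0, 0.0), subgradient = b - a^T x = 21.0
  y^{k+1} = 0.0 + 0.2*21.0 = 4.2
Step 2: y^k = 4.2, reduced costs: (3.6, -7.6)
  x^k = (0.0, 11.0), subgradient = b - a^T x = -12.0
  y^{k+1} = 4.2 + 0.2*-12.0 = 1.8
Dual objective at y_2 = 1.8: reduced costs (8.4, -0.4), box minimizer x = (0.0, 11.0)
g(y_2) = b*y + (c1 - a1*y)*x1 + (c2 - a2*y)*x2 = 21*1.8 + 8.4*0.0 + (-0.4)*11.0 = 37.8 + 0.0 - 4.4 = 33.4


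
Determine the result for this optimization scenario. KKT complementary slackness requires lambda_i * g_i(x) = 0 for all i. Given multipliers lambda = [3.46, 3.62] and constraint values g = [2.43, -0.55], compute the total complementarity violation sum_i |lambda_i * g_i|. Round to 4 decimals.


KKT complementary slackness check:
lambda_1 * g_1 = 3.46 * 2.43 = 8.4078
lambda_2 * g_2 = 3.62 * -0.55 = -1.991
Total violation = 8.4078 + 1.991 = 10.3988


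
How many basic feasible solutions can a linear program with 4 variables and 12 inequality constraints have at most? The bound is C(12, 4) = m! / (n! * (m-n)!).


Each vertex corresponds to some choice of n active constraints out of m, so the number of vertices is at most C(m, n) = m! / (n!(m-n)!).
m = 12, n = 4
Numerator: 12 * 11 * 10 * 9
Denominator: 4! = 24
C(12, 4) = 495


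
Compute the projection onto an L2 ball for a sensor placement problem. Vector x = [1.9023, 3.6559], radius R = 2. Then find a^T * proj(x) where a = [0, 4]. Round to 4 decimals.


Step 1: Compute ||x|| (intermediates to 6 decimals).
||x|| = sqrt(1.9023^2 + 3.6559^2) = 4.121207
Step 2: Project.
Since ||x|| > R, scale = R/||x|| = 2/4.121207 = 0.485295, proj(x) = scale * x
proj(x) = [0.923177, 1.77419]
Step 3: Dot product.
a^T * proj(x) = 0*0.923177 + 4*1.77419 = 7.0968


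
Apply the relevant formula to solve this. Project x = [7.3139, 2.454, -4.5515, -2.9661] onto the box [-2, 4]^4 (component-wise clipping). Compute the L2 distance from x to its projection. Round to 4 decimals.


Project each component onto [-2, 4].
clip(7.3139) = 4.0, clip(2.454) = 2.454, clip(-4.5515) = -2.0, clip(-2.9661) = -2.0
Projection = [4.0, 2.454, -2.0, -2.0]
Squared diffs: [10.9819, 0.0, 6.5102, 0.9333]
Distance = sqrt(18.4254) = 4.2925


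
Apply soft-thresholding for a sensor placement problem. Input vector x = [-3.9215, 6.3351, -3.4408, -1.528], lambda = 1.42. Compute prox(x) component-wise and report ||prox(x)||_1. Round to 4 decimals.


Soft-thresholding with lambda = 1.42:
prox(-3.9215) = sign(-3.9215)*max(|-3.9215| - 1.42, 0) = -2.5015
prox(6.3351) = sign(6.3351)*max(|6.3351| - 1.42, 0) = 4.9151
prox(-3.4408) = sign(-3.4408)*max(|-3.4408| - 1.42, 0) = -2.0208
prox(-1.528) = sign(-1.528)*max(|-1.528| - 1.42, 0) = -0.108
prox(x) = [-2.5015, 4.9151, -2.0208, -0.108]
||prox(x)||_1 = 2.5015 + 4.9151 + 2.0208 + 0.108 = 9.5454


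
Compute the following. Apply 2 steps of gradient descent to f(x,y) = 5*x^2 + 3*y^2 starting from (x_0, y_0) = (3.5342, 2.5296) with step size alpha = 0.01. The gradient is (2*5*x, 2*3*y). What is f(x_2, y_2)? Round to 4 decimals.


Gradient descent on f(x,y) = 5*x^2 + 3*y^2.
Starting point: (3.5342, 2.5296), alpha = 0.01
Step 1: grad_x = 2*5*3.5342 = 35.342, grad_y = 2*3*2.5296 = 15.1776
  x_1 = 3.5342 - 0.01*35.342 = 3.1808
  y_1 = 2.5296 - 0.01*15.1776 = 2.3778
Step 2: grad_x = 2*5*3.1808 = 31.8078, grad_y = 2*3*2.3778 = 14.2669
  x_2 = 3.1808 - 0.01*31.8078 = 2.8627
  y_2 = 2.3778 - 0.01*14.2669 = 2.2352
f(2.8627, 2.2352) = 5*2.8627^2 + 3*2.2352^2 = 55.9631


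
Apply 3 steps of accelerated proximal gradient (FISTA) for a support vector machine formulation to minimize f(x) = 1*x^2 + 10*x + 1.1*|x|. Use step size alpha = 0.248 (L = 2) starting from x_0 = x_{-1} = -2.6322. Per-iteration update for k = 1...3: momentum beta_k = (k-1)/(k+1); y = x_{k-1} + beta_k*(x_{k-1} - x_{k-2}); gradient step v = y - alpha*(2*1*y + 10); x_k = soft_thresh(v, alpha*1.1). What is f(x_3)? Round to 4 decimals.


FISTA on f(x) = 1*x^2 + 10*x + 1.1*|x|
L = 2, alpha = 0.248
Iteration 1: beta = 0.0, y = -2.6322 + 0.0*(-2.6322 + 2.6322) = -2.6322
  grad(y) = 4.7356, v = y - alpha*grad = -3.8066
  prox(v) = soft_thresh(-3.8066, 0.2728) = -3.5338
Iteration 2: beta = 0.3333, y = -3.5338 + 0.3333*(-3.5338 + 2.6322) = -3.8344
  grad(y) = 2.3313, v = y - alpha*grad = -4.4125
  prox(v) = soft_thresh(-4.4125, 0.2728) = -4.1397
Iteration 3: beta = 0.5, y = -4.1397 + 0.5*(-4.1397 + 3.5338) = -4.4427
  grad(y) = 1.1147, v = y - alpha*grad = -4.7191
  prox(v) = soft_thresh(-4.7191, 0.2728) = -4.4463
f(x_3) = 1*(-4.4463)^2 + 10*(-4.4463) + 1.1*|-4.4463| = -19.8025


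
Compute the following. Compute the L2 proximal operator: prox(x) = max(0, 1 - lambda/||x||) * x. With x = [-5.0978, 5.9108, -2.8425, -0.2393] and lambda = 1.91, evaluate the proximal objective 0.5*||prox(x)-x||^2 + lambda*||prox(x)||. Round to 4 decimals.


Step 1: Compute ||x||.
||x|| = 8.3104
Step 2: Compute scaling factor.
scale = max(0, 1 - 1.91/8.3104) = 0.7702
Step 3: prox(x) = [-3.9262, 4.5523, -2.1892, -0.1843]
||prox(x)|| = 6.4004
Step 4: Proximal objective.
0.5*||prox-x||^2 = 1.8241
lambda*||prox|| = 12.2248
Total = 14.0488


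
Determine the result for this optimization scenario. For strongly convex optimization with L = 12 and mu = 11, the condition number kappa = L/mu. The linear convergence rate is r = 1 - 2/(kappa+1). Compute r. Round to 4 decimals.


Step 1: Compute the condition number.
kappa = L/mu = 12/11 = 1.0909
Step 2: Compute the convergence rate.
r = 1 - 2/(kappa + 1) = 1 - 2*mu/(L + mu) = (L - mu)/(L + mu) = 1/23 = 0.0435


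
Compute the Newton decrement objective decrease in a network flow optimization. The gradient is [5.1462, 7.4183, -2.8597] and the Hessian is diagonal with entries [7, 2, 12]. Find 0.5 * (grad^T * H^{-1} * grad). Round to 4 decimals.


Step 1: H is diagonal, so H^(-1) * g = [0.7352, 3.7092, -0.2383].
Step 2: g^T H^(-1) g = sum_i g_i^2 / H_ii
  = (5.1462)^2/7 + (7.4183)^2/2 + (-2.8597)^2/12
  = 3.7833 + 27.5156 + 0.6815 = 31.9804
Step 3: Objective decrease = 0.5 * g^T H^(-1) g = 15.9902


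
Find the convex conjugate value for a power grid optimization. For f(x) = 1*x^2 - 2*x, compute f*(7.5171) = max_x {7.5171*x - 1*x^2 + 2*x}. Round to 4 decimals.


f*(y) = sup_x {y*x - a*x^2 - b*x} = sup_x {(y-b)*x - a*x^2}
FOC: (y - b) - 2a*x = 0 => x* = (y - b)/(2a)
x* = (7.5171 + 2)/(2*1) = 4.7586
f*(7.5171) = (y-b)^2/(4a) = (7.5171 + 2)^2/(4*1)
= 90.5752/4 = 22.6438


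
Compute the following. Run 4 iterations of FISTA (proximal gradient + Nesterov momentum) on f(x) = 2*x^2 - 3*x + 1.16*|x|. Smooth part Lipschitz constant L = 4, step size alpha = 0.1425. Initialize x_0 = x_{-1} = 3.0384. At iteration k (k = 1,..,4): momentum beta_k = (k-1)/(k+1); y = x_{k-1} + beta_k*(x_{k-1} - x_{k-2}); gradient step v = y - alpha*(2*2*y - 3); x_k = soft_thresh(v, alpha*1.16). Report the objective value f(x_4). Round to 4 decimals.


FISTA on f(x) = 2*x^2 - 3*x + 1.16*|x|
L = 4, alpha = 0.1425
Iteration 1: beta = 0.0, y = 3.0384 + 0.0*(3.0384 - 3.0384) = 3.0384
  grad(y) = 9.1536, v = y - alpha*grad = 1.734
  prox(v) = soft_thresh(1.734, 0.1653) = 1.5687
Iteration 2: beta = 0.3333, y = 1.5687 + 0.3333*(1.5687 - 3.0384) = 1.0788
  grad(y) = 1.3153, v = y - alpha*grad = 0.8914
  prox(v) = soft_thresh(0.8914, 0.1653) = 0.7261
Iteration 3: beta = 0.5, y = 0.7261 + 0.5*(0.7261 - 1.5687) = 0.3048
  grad(y) = -1.7809, v = y - alpha*grad = 0.5586
  prox(v) = soft_thresh(0.5586, 0.1653) = 0.3933
Iteration 4: beta = 0.6, y = 0.3933 + 0.6*(0.3933 - 0.7261) = 0.1936
  grad(y) = -2.2258, v = y - alpha*grad = 0.5107
  prox(v) = soft_thresh(0.5107, 0.1653) = 0.3454
f(x_4) = 2*0.3454^2 - 3*0.3454 + 1.16*|0.3454| = -0.3969


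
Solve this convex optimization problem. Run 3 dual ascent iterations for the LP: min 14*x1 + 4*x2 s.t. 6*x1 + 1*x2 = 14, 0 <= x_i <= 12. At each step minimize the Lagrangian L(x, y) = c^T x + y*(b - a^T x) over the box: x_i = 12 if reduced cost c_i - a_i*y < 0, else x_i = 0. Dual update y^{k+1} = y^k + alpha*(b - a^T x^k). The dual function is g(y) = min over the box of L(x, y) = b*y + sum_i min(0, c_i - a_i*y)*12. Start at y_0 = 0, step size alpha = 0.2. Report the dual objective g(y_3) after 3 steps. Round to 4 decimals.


Dual ascent for LP: min 14*x1 + 4*x2, 6*x1 + 1*x2 = 14, 0 <= x_i <= 12
Step 1: y^k = 0.0, reduced costs: (14.0, 4.0)
  x^k = (0.0, 0.0), subgradient = b - a^T x = 14.0
  y^{k+1} = 0.0 + 0.2*14.0 = 2.8
Step 2: y^k = 2.8, reduced costs: (-2.8, 1.2)
  x^k = (12.0, 0.0), subgradient = b - a^T x = -58.0
  y^{k+1} = 2.8 + 0.2*-58.0 = -8.8
Step 3: y^k = -8.8, reduced costs: (66.8, 12.8)
  x^k = (0.0, 0.0), subgradient = b - a^T x = 14.0
  y^{k+1} = -8.8 + 0.2*14.0 = -6.0
Dual objective at y_3 = -6.0: reduced costs (50.0, 10.0), box minimizer x = (0.0, 0.0)
g(y_3) = b*y + (c1 - a1*y)*x1 + (c2 - a2*y)*x2 = 14*(-6.0) + 50.0*0.0 + 10.0*0.0 = -84.0 + 0.0 + 0.0 = -84.0


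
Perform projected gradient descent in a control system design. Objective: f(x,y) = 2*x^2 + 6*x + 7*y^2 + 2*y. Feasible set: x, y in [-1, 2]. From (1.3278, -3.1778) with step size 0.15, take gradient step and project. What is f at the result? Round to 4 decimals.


Step 1: Compute gradient at (1.3278, -3.1778).
grad_x = 2*2*1.3278 + 6 = 11.3112
grad_y = 2*7*-3.1778 + 2 = -42.4892
Step 2: Gradient step.
x_raw = 1.3278 - 0.15*11.3112 = -0.3689
y_raw = -3.1778 - 0.15*-42.4892 = 3.1956
Step 3: Project onto [-1, 2].
x_proj = clip(-0.3689) = -0.3689
y_proj = clip(3.1956) = 2.0
Step 4: Evaluate f.
f(-0.3689, 2.0) = 30.0589


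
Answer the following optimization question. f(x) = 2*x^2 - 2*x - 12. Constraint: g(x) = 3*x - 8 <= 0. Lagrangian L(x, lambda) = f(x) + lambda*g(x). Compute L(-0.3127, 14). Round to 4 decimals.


Step 1: Evaluate f(x).
f(-0.3127) = 2*(-0.3127)^2 - 2*(-0.3127) - 12 = -11.179
Step 2: Evaluate g(x).
g(-0.3127) = 3*-0.3127 - 8 = -8.9381
Step 3: Compute Lagrangian.
L = -11.179 + 14*-8.9381 = -136.3124


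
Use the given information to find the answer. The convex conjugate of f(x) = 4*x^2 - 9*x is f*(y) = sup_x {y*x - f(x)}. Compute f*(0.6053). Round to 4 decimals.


f*(y) = sup_x {y*x - a*x^2 - b*x} = sup_x {(y-b)*x - a*x^2}
FOC: (y - b) - 2a*x = 0 => x* = (y - b)/(2a)
x* = (0.6053 + 9)/(2*4) = 1.2007
f*(0.6053) = (y-b)^2/(4a) = (0.6053 + 9)^2/(4*4)
= 92.2618/16 = 5.7664


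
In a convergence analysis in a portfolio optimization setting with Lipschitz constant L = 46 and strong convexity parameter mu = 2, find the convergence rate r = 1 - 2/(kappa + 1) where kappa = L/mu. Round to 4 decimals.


Step 1: Compute the condition number.
kappa = L/mu = 46/2 = 23.0
Step 2: Compute the convergence rate.
r = 1 - 2/(kappa + 1) = 1 - 2*mu/(L + mu) = (L - mu)/(L + mu) = 44/48 = 0.9167


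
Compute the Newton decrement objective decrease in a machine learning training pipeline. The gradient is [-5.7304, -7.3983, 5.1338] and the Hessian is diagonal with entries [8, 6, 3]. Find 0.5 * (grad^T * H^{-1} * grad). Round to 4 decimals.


Step 1: H is diagonal, so H^(-1) * g = [-0.7163, -1.2331, 1.7113].
Step 2: g^T H^(-1) g = sum_i g_i^2 / H_ii
  = (-5.7304)^2/8 + (-7.3983)^2/6 + (5.1338)^2/3
  = 4.1047 + 9.1225 + 8.7853 = 22.0125
Step 3: Objective decrease = 0.5 * g^T H^(-1) g = 11.0062


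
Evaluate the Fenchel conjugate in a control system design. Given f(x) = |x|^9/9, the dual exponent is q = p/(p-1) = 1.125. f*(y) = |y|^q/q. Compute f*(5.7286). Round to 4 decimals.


The conjugate exponent q satisfies 1/p + 1/q = 1.
p = 9, so q = 9/(9 - 1) = 1.125
|y|^q = 5.7286^1.125 = 7.1253
f*(5.7286) = 7.1253 / 1.125 = 6.3336


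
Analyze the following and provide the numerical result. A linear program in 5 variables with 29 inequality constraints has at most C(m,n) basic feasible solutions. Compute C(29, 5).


Each vertex corresponds to some choice of n active constraints out of m, so the number of vertices is at most C(m, n) = m! / (n!(m-n)!).
m = 29, n = 5
Numerator: 29 * 28 * 27 * 26 * 25
Denominator: 5! = 120
C(29, 5) = 118755


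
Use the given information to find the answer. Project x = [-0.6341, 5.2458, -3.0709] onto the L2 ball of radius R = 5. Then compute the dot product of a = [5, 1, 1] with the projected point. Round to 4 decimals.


Step 1: Compute ||x|| (intermediates to 6 decimals).
||x|| = sqrt((-0.6341)^2 + 5.2458^2 + (-3.0709)^2) = 6.11154
Step 2: Project.
Since ||x|| > R, scale = R/||x|| = 5/6.11154 = 0.818124, proj(x) = scale * x
proj(x) = [-0.518772, 4.291715, -2.512377]
Step 3: Dot product.
a^T * proj(x) = 5*(-0.518772) + 1*4.291715 + 1*(-2.512377) = -0.8145


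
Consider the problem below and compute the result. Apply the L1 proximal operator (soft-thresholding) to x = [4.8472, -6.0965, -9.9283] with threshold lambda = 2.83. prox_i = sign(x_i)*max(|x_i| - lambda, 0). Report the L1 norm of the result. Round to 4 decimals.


Soft-thresholding with lambda = 2.83:
prox(4.8472) = sign(4.8472)*max(|4.8472| - 2.83, 0) = 2.0172
prox(-6.0965) = sign(-6.0965)*max(|-6.0965| - 2.83, 0) = -3.2665
prox(-9.9283) = sign(-9.9283)*max(|-9.9283| - 2.83, 0) = -7.0983
prox(x) = [2.0172, -3.2665, -7.0983]
||prox(x)||_1 = 2.0172 + 3.2665 + 7.0983 = 12.382


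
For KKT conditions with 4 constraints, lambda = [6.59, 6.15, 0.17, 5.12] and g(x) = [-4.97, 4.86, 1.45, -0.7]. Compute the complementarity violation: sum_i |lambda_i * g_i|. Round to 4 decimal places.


KKT complementary slackness check:
lambda_1 * g_1 = 6.59 * -4.97 = -32.7523
lambda_2 * g_2 = 6.15 * 4.86 = 29.889
lambda_3 * g_3 = 0.17 * 1.45 = 0.2465
lambda_4 * g_4 = 5.12 * -0.7 = -3.584
Total violation = 32.7523 + 29.889 + 0.2465 + 3.584 = 66.4718


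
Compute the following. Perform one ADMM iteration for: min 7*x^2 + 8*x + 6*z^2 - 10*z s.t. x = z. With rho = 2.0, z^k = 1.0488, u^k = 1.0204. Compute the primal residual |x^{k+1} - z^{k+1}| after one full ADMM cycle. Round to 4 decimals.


ADMM iteration with rho = 2.0, z^k = 1.0488, u^k = 1.0204
Step 1: x-update.
Minimize 7*x^2 + 8*x + (2.0/2)*(x - 1.0488 + 1.0204)^2
FOC: (2*7 + 2.0)*x = -8 + 2.0*(1.0488 - 1.0204)
x^{k+1} = -0.4965
Step 2: z-update.
Minimize 6*z^2 - 10*z + (2.0/2)*(-0.4965 - z + 1.0204)^2
FOC: (2*6 + 2.0)*z = 10 + 2.0*(-0.4965 + 1.0204)
z^{k+1} = 0.7891
Step 3: u-update.
u^{k+1} = 1.0204 - 0.4965 - 0.7891 = -0.2652
Step 4: Primal residual = |-0.4965 - 0.7891| = 1.2856


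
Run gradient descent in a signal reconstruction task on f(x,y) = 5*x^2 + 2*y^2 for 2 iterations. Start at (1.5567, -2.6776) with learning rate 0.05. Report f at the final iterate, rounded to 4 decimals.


Gradient descent on f(x,y) = 5*x^2 + 2*y^2.
Starting point: (1.5567, -2.6776), alpha = 0.05
Step 1: grad_x = 2*5*1.5567 = 15.567, grad_y = 2*2*-2.6776 = -10.7104
  x_1 = 1.5567 - 0.05*15.567 = 0.7784
  y_1 = -2.6776 - 0.05*-10.7104 = -2.1421
Step 2: grad_x = 2*5*0.7784 = 7.7835, grad_y = 2*2*-2.1421 = -8.5683
  x_2 = 0.7784 - 0.05*7.7835 = 0.3892
  y_2 = -2.1421 - 0.05*-8.5683 = -1.7137
f(0.3892, -1.7137) = 5*0.3892^2 + 2*(-1.7137)^2 = 6.6306


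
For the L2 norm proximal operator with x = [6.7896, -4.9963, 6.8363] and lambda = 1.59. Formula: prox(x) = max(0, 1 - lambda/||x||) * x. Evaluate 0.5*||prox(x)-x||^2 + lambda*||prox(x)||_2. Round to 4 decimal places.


Step 1: Compute ||x||.
||x|| = 10.8534
Step 2: Compute scaling factor.
scale = max(0, 1 - 1.59/10.8534) = 0.8535
Step 3: prox(x) = [5.7949, -4.2644, 5.8348]
||prox(x)|| = 9.2634
Step 4: Proximal objective.
0.5*||prox-x||^2 = 1.2641
lambda*||prox|| = 14.7288
Total = 15.9929


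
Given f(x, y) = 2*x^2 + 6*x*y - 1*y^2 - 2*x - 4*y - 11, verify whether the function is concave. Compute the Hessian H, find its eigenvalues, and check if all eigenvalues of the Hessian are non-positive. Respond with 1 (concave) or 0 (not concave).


The Hessian of f(x,y) = 2*x^2 + 6*x*y - 1*y^2 - 2*x - 4*y - 11 is:
H = [[4, 6], [6, -2]]
Trace = 4 - 2 = 2
Determinant = 4*-2 - (6)^2 = -44
Discriminant = (2)^2 - 4*-44 = 180.0
Eigenvalues: lambda_1 = -5.7082, lambda_2 = 7.7082
The function is not concave.

0


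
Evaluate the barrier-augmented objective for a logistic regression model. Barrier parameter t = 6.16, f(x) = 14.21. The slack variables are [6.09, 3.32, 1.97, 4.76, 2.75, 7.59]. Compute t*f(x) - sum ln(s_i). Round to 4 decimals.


Step 1: Compute log-barrier.
ln values: [1.8066, 1.2, 0.678, 1.5602, 1.0116, 2.0268]
phi = -(1.8066 + 1.2 + 0.678 + 1.5602 + 1.0116 + 2.0268) = -8.2833
Step 2: Compute augmented objective.
t*f(x) = 6.16*14.21 = 87.5336
Total = 87.5336 - 8.2833 = 79.2503


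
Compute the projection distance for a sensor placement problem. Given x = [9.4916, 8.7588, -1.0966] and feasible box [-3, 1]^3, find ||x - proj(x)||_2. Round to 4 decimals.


Project each component onto [-3, 1].
clip(9.4916) = 1.0, clip(8.7588) = 1.0, clip(-1.0966) = -1.0966
Projection = [1.0, 1.0, -1.0966]
Squared diffs: [72.1073, 60.199, 0.0]
Distance = sqrt(132.3063) = 11.5024


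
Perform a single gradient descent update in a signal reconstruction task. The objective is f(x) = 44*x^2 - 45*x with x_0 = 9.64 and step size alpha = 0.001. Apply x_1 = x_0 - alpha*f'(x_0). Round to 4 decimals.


We compute the gradient at x_0 and apply the update.
f'(x) = 88*x - 45
f'(9.64) = 88*9.64 - 45 = 803.32
x_1 = 9.64 - 0.001*803.32 = 8.8367


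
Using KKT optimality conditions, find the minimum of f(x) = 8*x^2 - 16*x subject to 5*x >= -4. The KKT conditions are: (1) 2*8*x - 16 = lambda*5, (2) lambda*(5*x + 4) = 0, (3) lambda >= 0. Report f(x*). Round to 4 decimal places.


Step 1: Try lambda = 0 (constraint inactive).
Stationarity: 2*8*x - 16 = 0
x* = 16/(2*8) = 1.0
Check constraint: 5*1.0 = 5.0 >= -4 -- satisfied.
Step 2: Compute optimal value.
f(x*) = 8*1.0^2 - 16*1.0 = -8.0


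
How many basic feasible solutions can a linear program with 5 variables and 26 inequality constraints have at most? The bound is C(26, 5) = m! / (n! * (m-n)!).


Each vertex corresponds to some choice of n active constraints out of m, so the number of vertices is at most C(m, n) = m! / (n!(m-n)!).
m = 26, n = 5
Numerator: 26 * 25 * 24 * 23 * 22
Denominator: 5! = 120
C(26, 5) = 65780


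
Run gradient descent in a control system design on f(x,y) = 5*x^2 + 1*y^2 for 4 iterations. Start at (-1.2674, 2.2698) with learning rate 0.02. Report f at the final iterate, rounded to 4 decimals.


Gradient descent on f(x,y) = 5*x^2 + 1*y^2.
Starting point: (-1.2674, 2.2698), alpha = 0.02
Step 1: grad_x = 2*5*-1.2674 = -12.674, grad_y = 2*1*2.2698 = 4.5396
  x_1 = -1.2674 - 0.02*-12.674 = -1.0139
  y_1 = 2.2698 - 0.02*4.5396 = 2.179
Step 2: grad_x = 2*5*-1.0139 = -10.1392, grad_y = 2*1*2.179 = 4.358
  x_2 = -1.0139 - 0.02*-10.1392 = -0.8111
  y_2 = 2.179 - 0.02*4.358 = 2.0918
Step 3: grad_x = 2*5*-0.8111 = -8.1114, grad_y = 2*1*2.0918 = 4.1837
  x_3 = -0.8111 - 0.02*-8.1114 = -0.6489
  y_3 = 2.0918 - 0.02*4.1837 = 2.0082
Step 4: grad_x = 2*5*-0.6489 = -6.4891, grad_y = 2*1*2.0082 = 4.0163
  x_4 = -0.6489 - 0.02*-6.4891 = -0.5191
  y_4 = 2.0082 - 0.02*4.0163 = 1.9278
f(-0.5191, 1.9278) = 5*(-0.5191)^2 + 1*1.9278^2 = 5.0641


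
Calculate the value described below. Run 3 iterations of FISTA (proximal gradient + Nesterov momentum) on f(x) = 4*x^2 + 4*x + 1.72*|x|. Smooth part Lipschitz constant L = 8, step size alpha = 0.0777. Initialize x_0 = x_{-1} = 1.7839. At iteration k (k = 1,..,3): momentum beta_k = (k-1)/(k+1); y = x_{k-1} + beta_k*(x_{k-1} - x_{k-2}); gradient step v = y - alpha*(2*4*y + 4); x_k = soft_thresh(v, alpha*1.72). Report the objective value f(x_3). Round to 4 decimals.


FISTA on f(x) = 4*x^2 + 4*x + 1.72*|x|
L = 8, alpha = 0.0777
Iteration 1: beta = 0.0, y = 1.7839 + 0.0*(1.7839 - 1.7839) = 1.7839
  grad(y) = 18.2712, v = y - alpha*grad = 0.3642
  prox(v) = soft_thresh(0.3642, 0.1336) = 0.2306
Iteration 2: beta = 0.3333, y = 0.2306 + 0.3333*(0.2306 - 1.7839) = -0.2872
  grad(y) = 1.7025, v = y - alpha*grad = -0.4195
  prox(v) = soft_thresh(-0.4195, 0.1336) = -0.2858
Iteration 3: beta = 0.5, y = -0.2858 + 0.5*(-0.2858 - 0.2306) = -0.544
  grad(y) = -0.3523, v = y - alpha*grad = -0.5167
  prox(v) = soft_thresh(-0.5167, 0.1336) = -0.383
f(x_3) = 4*(-0.383)^2 + 4*(-0.383) + 1.72*|-0.383| = -0.2865


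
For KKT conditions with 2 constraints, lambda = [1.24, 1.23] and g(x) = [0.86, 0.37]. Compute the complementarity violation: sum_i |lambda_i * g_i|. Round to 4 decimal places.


KKT complementary slackness check:
lambda_1 * g_1 = 1.24 * 0.86 = 1.0664
lambda_2 * g_2 = 1.23 * 0.37 = 0.4551
Total violation = 1.0664 + 0.4551 = 1.5215


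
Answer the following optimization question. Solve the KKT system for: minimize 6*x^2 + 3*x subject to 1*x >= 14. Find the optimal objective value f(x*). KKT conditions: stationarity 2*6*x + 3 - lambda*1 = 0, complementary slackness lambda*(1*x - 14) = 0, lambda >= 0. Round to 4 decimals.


Step 1: Try lambda = 0 (constraint inactive).
x_unc = -3/(2*6) = -0.25
Check: 1*-0.25 = -0.25 < 14 -- violated!
Step 2: Constraint must be active: 1*x = 14
x* = 14/1 = 14.0
lambda = (2*6*14.0 + 3)/1 = 171.0
Step 3: Compute optimal value.
f(x*) = 6*14.0^2 + 3*14.0 = 1218.0


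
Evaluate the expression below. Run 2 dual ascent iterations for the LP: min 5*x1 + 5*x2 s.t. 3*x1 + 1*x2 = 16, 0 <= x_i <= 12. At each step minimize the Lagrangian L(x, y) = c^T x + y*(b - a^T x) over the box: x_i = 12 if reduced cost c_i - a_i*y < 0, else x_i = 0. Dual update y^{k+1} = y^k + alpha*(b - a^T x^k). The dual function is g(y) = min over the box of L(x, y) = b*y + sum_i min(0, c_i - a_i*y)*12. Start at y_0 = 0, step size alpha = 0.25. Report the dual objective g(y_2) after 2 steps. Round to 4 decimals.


Dual ascent for LP: min 5*x1 + 5*x2, 3*x1 + 1*x2 = 16, 0 <= x_i <= 12
Step 1: y^k = 0.0, reduced costs: (5.0, 5.0)
  x^k = (0.0, 0.0), subgradient = b - a^T x = 16.0
  y^{k+1} = 0.0 + 0.25*16.0 = 4.0
Step 2: y^k = 4.0, reduced costs: (-7.0, 1.0)
  x^k = (12.0, 0.0), subgradient = b - a^T x = -20.0
  y^{k+1} = 4.0 + 0.25*-20.0 = -1.0
Dual objective at y_2 = -1.0: reduced costs (8.0, 6.0), box minimizer x = (0.0, 0.0)
g(y_2) = b*y + (c1 - a1*y)*x1 + (c2 - a2*y)*x2 = 16*(-1.0) + 8.0*0.0 + 6.0*0.0 = -16.0 + 0.0 + 0.0 = -16.0


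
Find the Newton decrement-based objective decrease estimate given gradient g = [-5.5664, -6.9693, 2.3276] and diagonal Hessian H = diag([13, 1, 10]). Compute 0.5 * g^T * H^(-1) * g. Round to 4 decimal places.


Step 1: H is diagonal, so H^(-1) * g = [-0.4282, -6.9693, 0.2328].
Step 2: g^T H^(-1) g = sum_i g_i^2 / H_ii
  = (-5.5664)^2/13 + (-6.9693)^2/1 + (2.3276)^2/10
  = 2.3834 + 48.5711 + 0.5418 = 51.4964
Step 3: Objective decrease = 0.5 * g^T H^(-1) g = 25.7482


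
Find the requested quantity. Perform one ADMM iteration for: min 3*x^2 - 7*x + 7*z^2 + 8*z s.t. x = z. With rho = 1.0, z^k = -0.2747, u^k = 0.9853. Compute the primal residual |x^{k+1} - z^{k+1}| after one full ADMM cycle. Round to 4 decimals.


ADMM iteration with rho = 1.0, z^k = -0.2747, u^k = 0.9853
Step 1: x-update.
Minimize 3*x^2 - 7*x + (1.0/2)*(x + 0.2747 + 0.9853)^2
FOC: (2*3 + 1.0)*x = 7 + 1.0*(-0.2747 - 0.9853)
x^{k+1} = 0.82
Step 2: z-update.
Minimize 7*z^2 + 8*z + (1.0/2)*(0.82 - z + 0.9853)^2
FOC: (2*7 + 1.0)*z = -8 + 1.0*(0.82 + 0.9853)
z^{k+1} = -0.413
Step 3: u-update.
u^{k+1} = 0.9853 + 0.82 + 0.413 = 2.2183
Step 4: Primal residual = |0.82 + 0.413| = 1.233


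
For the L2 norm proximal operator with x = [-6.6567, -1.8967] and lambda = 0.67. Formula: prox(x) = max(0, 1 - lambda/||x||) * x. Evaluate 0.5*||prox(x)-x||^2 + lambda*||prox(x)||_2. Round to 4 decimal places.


Step 1: Compute ||x||.
||x|| = 6.9216
Step 2: Compute scaling factor.
scale = max(0, 1 - 0.67/6.9216) = 0.9032
Step 3: prox(x) = [-6.0123, -1.7131]
||prox(x)|| = 6.2516
Step 4: Proximal objective.
0.5*||prox-x||^2 = 0.2245
lambda*||prox|| = 4.1886
Total = 4.4131


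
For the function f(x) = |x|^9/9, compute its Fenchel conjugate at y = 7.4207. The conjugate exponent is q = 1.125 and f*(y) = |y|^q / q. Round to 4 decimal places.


The conjugate exponent q satisfies 1/p + 1/q = 1.
p = 9, so q = 9/(9 - 1) = 1.125
|y|^q = 7.4207^1.125 = 9.5335
f*(7.4207) = 9.5335 / 1.125 = 8.4742


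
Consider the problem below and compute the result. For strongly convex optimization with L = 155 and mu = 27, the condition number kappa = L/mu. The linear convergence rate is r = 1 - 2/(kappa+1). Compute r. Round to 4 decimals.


Step 1: Compute the condition number.
kappa = L/mu = 155/27 = 5.7407
Step 2: Compute the convergence rate.
r = 1 - 2/(kappa + 1) = 1 - 2*mu/(L + mu) = (L - mu)/(L + mu) = 128/182 = 0.7033


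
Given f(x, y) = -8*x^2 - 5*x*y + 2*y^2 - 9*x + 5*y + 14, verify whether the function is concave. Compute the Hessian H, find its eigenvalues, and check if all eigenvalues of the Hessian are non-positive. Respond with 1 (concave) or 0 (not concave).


The Hessian of f(x,y) = -8*x^2 - 5*x*y + 2*y^2 - 9*x + 5*y + 14 is:
H = [[-16, -5], [-5, 4]]
Trace = -16 + 4 = -12
Determinant = -16*4 - (-5)^2 = -89
Discriminant = (-12)^2 - 4*-89 = 500.0
Eigenvalues: lambda_1 = -17.1803, lambda_2 = 5.1803
The function is not concave.

0


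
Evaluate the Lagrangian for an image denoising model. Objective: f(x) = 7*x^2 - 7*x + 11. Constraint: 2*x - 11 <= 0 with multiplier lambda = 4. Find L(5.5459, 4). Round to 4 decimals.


Step 1: Evaluate f(x).
f(5.5459) = 7*5.5459^2 - 7*5.5459 + 11 = 187.4777
Step 2: Evaluate g(x).
g(5.5459) = 2*5.5459 - 11 = 0.0918
Step 3: Compute Lagrangian.
L = 187.4777 + 4*0.0918 = 187.8449


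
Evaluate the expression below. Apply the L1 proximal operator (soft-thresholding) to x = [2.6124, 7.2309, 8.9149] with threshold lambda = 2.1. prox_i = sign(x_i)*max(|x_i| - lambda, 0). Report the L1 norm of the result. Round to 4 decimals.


Soft-thresholding with lambda = 2.1:
prox(2.6124) = sign(2.6124)*max(|2.6124| - 2.1, 0) = 0.5124
prox(7.2309) = sign(7.2309)*max(|7.2309| - 2.1, 0) = 5.1309
prox(8.9149) = sign(8.9149)*max(|8.9149| - 2.1, 0) = 6.8149
prox(x) = [0.5124, 5.1309, 6.8149]
||prox(x)||_1 = 0.5124 + 5.1309 + 6.8149 = 12.4582


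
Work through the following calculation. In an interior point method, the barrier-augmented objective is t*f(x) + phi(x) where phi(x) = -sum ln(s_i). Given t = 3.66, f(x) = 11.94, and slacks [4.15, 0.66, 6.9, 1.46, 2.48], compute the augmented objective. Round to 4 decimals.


Step 1: Compute log-barrier.
ln values: [1.4231, -0.4155, 1.9315, 0.3784, 0.9083]
phi = -(1.4231 - 0.4155 + 1.9315 + 0.3784 + 0.9083) = -4.2258
Step 2: Compute augmented objective.
t*f(x) = 3.66*11.94 = 43.7004
Total = 43.7004 - 4.2258 = 39.4746


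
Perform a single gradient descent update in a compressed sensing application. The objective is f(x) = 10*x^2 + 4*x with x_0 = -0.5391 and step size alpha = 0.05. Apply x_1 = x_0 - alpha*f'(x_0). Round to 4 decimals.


We compute the gradient at x_0 and apply the update.
f'(x) = 20*x + 4
f'(-0.5391) = 20*-0.5391 + 4 = -6.782
x_1 = -0.5391 - 0.05*-6.782 = -0.2


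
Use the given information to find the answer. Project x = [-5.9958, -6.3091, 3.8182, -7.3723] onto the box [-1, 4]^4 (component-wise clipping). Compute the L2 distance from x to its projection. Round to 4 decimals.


Project each component onto [-1, 4].
clip(-5.9958) = -1.0, clip(-6.3091) = -1.0, clip(3.8182) = 3.8182, clip(-7.3723) = -1.0
Projection = [-1.0, -1.0, 3.8182, -1.0]
Squared diffs: [24.958, 28.1865, 0.0, 40.6062]
Distance = sqrt(93.7507) = 9.6825


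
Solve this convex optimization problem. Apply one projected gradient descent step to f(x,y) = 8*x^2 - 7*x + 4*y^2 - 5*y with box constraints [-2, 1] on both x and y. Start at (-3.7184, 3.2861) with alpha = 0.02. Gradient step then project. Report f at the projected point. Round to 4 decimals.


Step 1: Compute gradient at (-3.7184, 3.2861).
grad_x = 2*8*-3.7184 - 7 = -66.4944
grad_y = 2*4*3.2861 - 5 = 21.2888
Step 2: Gradient step.
x_raw = -3.7184 - 0.02*-66.4944 = -2.3885
y_raw = 3.2861 - 0.02*21.2888 = 2.8603
Step 3: Project onto [-2, 1].
x_proj = clip(-2.3885) = -2.0
y_proj = clip(2.8603) = 1.0
Step 4: Evaluate f.
f(-2.0, 1.0) = 45.0


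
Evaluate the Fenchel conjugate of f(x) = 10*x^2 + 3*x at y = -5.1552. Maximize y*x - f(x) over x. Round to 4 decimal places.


f*(y) = sup_x {y*x - a*x^2 - b*x} = sup_x {(y-b)*x - a*x^2}
FOC: (y - b) - 2a*x = 0 => x* = (y - b)/(2a)
x* = (-5.1552 - 3)/(2*10) = -0.4078
f*(-5.1552) = (y-b)^2/(4a) = (-5.1552 - 3)^2/(4*10)
= 66.5073/40 = 1.6627


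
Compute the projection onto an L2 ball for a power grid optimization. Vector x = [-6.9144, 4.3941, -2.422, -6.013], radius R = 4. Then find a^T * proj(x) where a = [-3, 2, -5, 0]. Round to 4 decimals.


Step 1: Compute ||x|| (intermediates to 6 decimals).
||x|| = sqrt((-6.9144)^2 + 4.3941^2 + (-2.422)^2 + (-6.013)^2) = 10.446975
Step 2: Project.
Since ||x|| > R, scale = R/||x|| = 4/10.446975 = 0.382886, proj(x) = scale * x
proj(x) = [-2.647427, 1.682439, -0.92735, -2.302294]
Step 3: Dot product.
a^T * proj(x) = -3*(-2.647427) + 2*1.682439 - 5*(-0.92735) + 0*(-2.302294) = 15.9439


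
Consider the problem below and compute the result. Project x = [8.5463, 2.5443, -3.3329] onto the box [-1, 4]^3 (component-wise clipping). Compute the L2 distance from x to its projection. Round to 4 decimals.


Project each component onto [-1, 4].
clip(8.5463) = 4.0, clip(2.5443) = 2.5443, clip(-3.3329) = -1.0
Projection = [4.0, 2.5443, -1.0]
Squared diffs: [20.6688, 0.0, 5.4424]
Distance = sqrt(26.1112) = 5.1099


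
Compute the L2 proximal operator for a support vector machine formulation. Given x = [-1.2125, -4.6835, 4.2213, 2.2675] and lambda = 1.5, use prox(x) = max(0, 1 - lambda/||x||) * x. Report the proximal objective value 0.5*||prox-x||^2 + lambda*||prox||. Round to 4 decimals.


Step 1: Compute ||x||.
||x|| = 6.8093
Step 2: Compute scaling factor.
scale = max(0, 1 - 1.5/6.8093) = 0.7797
Step 3: prox(x) = [-0.9454, -3.6518, 3.2914, 1.768]
||prox(x)|| = 5.3093
Step 4: Proximal objective.
0.5*||prox-x||^2 = 1.125
lambda*||prox|| = 7.964
Total = 9.0889


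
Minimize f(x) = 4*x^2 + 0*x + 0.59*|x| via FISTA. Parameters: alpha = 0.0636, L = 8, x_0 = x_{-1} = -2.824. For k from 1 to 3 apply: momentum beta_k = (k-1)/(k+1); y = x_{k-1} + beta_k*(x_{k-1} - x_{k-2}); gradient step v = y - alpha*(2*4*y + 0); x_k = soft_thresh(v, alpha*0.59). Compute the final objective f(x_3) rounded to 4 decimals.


FISTA on f(x) = 4*x^2 + 0*x + 0.59*|x|
L = 8, alpha = 0.0636
Iteration 1: beta = 0.0, y = -2.824 + 0.0*(-2.824 + 2.824) = -2.824
  grad(y) = -22.592, v = y - alpha*grad = -1.3871
  prox(v) = soft_thresh(-1.3871, 0.0375) = -1.3496
Iteration 2: beta = 0.3333, y = -1.3496 + 0.3333*(-1.3496 + 2.824) = -0.8582
  grad(y) = -6.8653, v = y - alpha*grad = -0.4215
  prox(v) = soft_thresh(-0.4215, 0.0375) = -0.384
Iteration 3: beta = 0.5, y = -0.384 + 0.5*(-0.384 + 1.3496) = 0.0988
  grad(y) = 0.7904, v = y - alpha*grad = 0.0485
  prox(v) = soft_thresh(0.0485, 0.0375) = 0.011
f(x_3) = 4*0.011^2 + 0*0.011 + 0.59*|0.011| = 0.007


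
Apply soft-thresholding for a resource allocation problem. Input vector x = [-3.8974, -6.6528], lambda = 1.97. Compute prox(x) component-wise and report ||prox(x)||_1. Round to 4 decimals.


Soft-thresholding with lambda = 1.97:
prox(-3.8974) = sign(-3.8974)*max(|-3.8974| - 1.97, 0) = -1.9274
prox(-6.6528) = sign(-6.6528)*max(|-6.6528| - 1.97, 0) = -4.6828
prox(x) = [-1.9274, -4.6828]
||prox(x)||_1 = 1.9274 + 4.6828 = 6.6102


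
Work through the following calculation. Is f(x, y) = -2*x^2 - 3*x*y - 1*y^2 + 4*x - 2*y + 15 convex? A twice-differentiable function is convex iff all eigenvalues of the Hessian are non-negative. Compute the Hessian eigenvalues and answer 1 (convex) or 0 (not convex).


The Hessian of f(x,y) = -2*x^2 - 3*x*y - 1*y^2 + 4*x - 2*y + 15 is:
H = [[-4, -3], [-3, -2]]
Trace = -4 - 2 = -6
Determinant = -4*-2 - (-3)^2 = -1
Discriminant = (-6)^2 - 4*-1 = 40.0
Eigenvalues: lambda_1 = -6.1623, lambda_2 = 0.1623
The function is not convex.

0


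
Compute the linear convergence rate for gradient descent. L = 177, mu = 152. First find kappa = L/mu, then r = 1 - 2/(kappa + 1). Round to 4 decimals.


Step 1: Compute the condition number.
kappa = L/mu = 177/152 = 1.1645
Step 2: Compute the convergence rate.
r = 1 - 2/(kappa + 1) = 1 - 2*mu/(L + mu) = (L - mu)/(L + mu) = 25/329 = 0.076


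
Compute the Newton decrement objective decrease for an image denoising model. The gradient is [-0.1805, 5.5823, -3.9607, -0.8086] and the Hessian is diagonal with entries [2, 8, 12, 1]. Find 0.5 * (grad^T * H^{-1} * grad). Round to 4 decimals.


Step 1: H is diagonal, so H^(-1) * g = [-0.0903, 0.6978, -0.3301, -0.8086].
Step 2: g^T H^(-1) g = sum_i g_i^2 / H_ii
  = (-0.1805)^2/2 + (5.5823)^2/8 + (-3.9607)^2/12 + (-0.8086)^2/1
  = 0.0163 + 3.8953 + 1.3073 + 0.6538 = 5.8726
Step 3: Objective decrease = 0.5 * g^T H^(-1) g = 2.9363


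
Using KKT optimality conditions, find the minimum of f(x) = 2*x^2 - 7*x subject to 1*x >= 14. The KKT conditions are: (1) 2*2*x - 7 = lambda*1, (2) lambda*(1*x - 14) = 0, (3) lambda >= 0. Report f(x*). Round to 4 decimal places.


Step 1: Try lambda = 0 (constraint inactive).
x_unc = 7/(2*2) = 1.75
Check: 1*1.75 = 1.75 < 14 -- violated!
Step 2: Constraint must be active: 1*x = 14
x* = 14/1 = 14.0
lambda = (2*2*14.0 - 7)/1 = 49.0
Step 3: Compute optimal value.
f(x*) = 2*14.0^2 - 7*14.0 = 294.0


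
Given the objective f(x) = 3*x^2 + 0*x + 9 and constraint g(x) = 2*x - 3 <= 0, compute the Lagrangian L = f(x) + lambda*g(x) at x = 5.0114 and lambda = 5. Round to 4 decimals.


Step 1: Evaluate f(x).
f(5.0114) = 3*5.0114^2 + 0*5.0114 + 9 = 84.3424
Step 2: Evaluate g(x).
g(5.0114) = 2*5.0114 - 3 = 7.0228
Step 3: Compute Lagrangian.
L = 84.3424 + 5*7.0228 = 119.4564


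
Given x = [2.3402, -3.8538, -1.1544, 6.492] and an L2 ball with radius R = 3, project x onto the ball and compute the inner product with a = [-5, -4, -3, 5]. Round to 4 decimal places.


Step 1: Compute ||x|| (intermediates to 6 decimals).
||x|| = sqrt(2.3402^2 + (-3.8538)^2 + (-1.1544)^2 + 6.492^2) = 7.987929
Step 2: Project.
Since ||x|| > R, scale = R/||x|| = 3/7.987929 = 0.375567, proj(x) = scale * x
proj(x) = [0.878902, -1.44736, -0.433555, 2.438181]
Step 3: Dot product.
a^T * proj(x) = -5*0.878902 - 4*(-1.44736) - 3*(-0.433555) + 5*2.438181 = 14.8865
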